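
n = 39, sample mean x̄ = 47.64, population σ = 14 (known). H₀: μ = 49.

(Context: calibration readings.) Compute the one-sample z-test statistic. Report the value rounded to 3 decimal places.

test statistic = -0.607

SE = σ/√n = 14/√39 = 2.2418
z = (x̄−μ₀)/SE = (47.64−49)/2.2418 = -0.6067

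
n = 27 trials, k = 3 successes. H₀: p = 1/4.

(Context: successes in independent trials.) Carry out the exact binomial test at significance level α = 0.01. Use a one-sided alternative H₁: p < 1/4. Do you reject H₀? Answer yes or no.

reject H₀: no

Exact binomial: n=27, k=3, p₀=1/4=0.2500
P(X≤3) from Σ C(n,i)·p₀^i·(1−p₀)^(n−i)
p-value (one-sided, H₁ less) = 0.06660
At α=0.01: p ≥ α → fail to reject H₀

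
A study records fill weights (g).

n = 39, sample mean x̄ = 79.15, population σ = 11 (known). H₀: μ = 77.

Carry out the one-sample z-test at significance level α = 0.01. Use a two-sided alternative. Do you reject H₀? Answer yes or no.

reject H₀: no

SE = σ/√n = 11/√39 = 1.7614
z = (x̄−μ₀)/SE = (79.15−77)/1.7614 = 1.2206
p-value (two-sided) = 0.22223
At α=0.01: p ≥ α → fail to reject H₀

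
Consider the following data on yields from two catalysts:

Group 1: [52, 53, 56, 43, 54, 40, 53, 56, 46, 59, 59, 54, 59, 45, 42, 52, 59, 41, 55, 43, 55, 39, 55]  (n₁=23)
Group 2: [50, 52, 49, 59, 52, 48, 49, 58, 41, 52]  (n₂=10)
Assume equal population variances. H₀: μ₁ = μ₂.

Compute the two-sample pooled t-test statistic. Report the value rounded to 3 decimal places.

test statistic = -0.054

x̄₁=50.870, s₁=6.798, n₁=23
x̄₂=51.000, s₂=5.099, n₂=10
s_p² = [22·6.798² + 9·5.099²]/31 = 40.3422
SE = √(s_p²·(1/23+1/10)) = 2.4059
t = (50.870−51.000)/2.4059 = -0.0542
df = 31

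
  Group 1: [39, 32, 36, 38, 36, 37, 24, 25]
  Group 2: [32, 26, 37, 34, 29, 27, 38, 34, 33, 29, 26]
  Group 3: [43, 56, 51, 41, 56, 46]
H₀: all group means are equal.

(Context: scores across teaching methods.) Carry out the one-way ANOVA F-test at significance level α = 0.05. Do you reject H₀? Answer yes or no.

reject H₀: yes

Group means [33.38, 31.36, 48.83], grand mean 36.200
SSB = Σnᵢ(x̄ᵢ−x̄)² = 1278.746; SSW = ΣΣ(x−x̄ᵢ)² = 631.254
MSB = 1278.746/2 = 639.3731; MSW = 631.254/22 = 28.6934
F = MSB/MSW = 22.2830
df = (2, 22)
p-value (upper-tail) = 0.00001
At α=0.05: p < α → reject H₀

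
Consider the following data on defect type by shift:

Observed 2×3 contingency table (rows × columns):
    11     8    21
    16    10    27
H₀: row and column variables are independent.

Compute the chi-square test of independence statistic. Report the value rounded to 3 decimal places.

Row totals [40, 53], col totals [27, 18, 48], n=93
χ² = (11−11.61)²/11.61 + (8−7.74)²/7.74 + (21−20.65)²/20.65 + (16−15.39)²/15.39 + (10−10.26)²/10.26 + (27−27.35)²/27.35 = 0.0826
df = 2

test statistic = 0.083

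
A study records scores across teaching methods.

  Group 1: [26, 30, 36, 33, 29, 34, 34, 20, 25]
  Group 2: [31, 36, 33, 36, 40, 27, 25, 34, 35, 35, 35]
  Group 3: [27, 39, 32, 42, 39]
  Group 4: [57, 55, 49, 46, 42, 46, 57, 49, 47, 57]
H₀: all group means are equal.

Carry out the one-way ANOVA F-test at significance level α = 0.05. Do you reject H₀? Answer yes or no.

Group means [29.67, 33.36, 35.80, 50.50], grand mean 37.657
SSB = Σnᵢ(x̄ᵢ−x̄)² = 2444.040; SSW = ΣΣ(x−x̄ᵢ)² = 827.845
MSB = 2444.040/3 = 814.6801; MSW = 827.845/31 = 26.7047
F = MSB/MSW = 30.5070
df = (3, 31)
p-value (upper-tail) = 0.00000
At α=0.05: p < α → reject H₀

reject H₀: yes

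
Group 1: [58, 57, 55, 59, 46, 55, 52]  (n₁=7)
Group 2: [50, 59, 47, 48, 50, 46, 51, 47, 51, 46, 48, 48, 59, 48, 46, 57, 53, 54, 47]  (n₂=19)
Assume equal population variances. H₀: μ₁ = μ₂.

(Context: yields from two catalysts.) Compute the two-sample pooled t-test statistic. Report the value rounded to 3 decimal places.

test statistic = 2.262

x̄₁=54.571, s₁=4.429, n₁=7
x̄₂=50.263, s₂=4.267, n₂=19
s_p² = [6·4.429² + 18·4.267²]/24 = 18.5583
SE = √(s_p²·(1/7+1/19)) = 1.9047
t = (54.571−50.263)/1.9047 = 2.2619
df = 24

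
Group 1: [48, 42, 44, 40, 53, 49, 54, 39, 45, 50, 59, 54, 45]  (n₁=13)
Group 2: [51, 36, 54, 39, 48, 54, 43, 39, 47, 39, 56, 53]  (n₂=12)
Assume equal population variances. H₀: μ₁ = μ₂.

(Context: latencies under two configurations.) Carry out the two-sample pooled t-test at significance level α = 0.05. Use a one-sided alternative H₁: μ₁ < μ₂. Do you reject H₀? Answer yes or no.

reject H₀: no

x̄₁=47.846, s₁=6.039, n₁=13
x̄₂=46.583, s₂=7.128, n₂=12
s_p² = [12·6.039² + 11·7.128²]/23 = 43.3308
SE = √(s_p²·(1/13+1/12)) = 2.6352
t = (47.846−46.583)/2.6352 = 0.4792
df = 23
p-value (one-sided, H₁ less) = 0.68185
At α=0.05: p ≥ α → fail to reject H₀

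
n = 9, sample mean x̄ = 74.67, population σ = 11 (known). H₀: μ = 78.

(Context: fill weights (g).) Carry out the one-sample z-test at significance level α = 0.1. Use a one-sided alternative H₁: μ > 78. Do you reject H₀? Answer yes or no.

SE = σ/√n = 11/√9 = 3.6667
z = (x̄−μ₀)/SE = (74.67−78)/3.6667 = -0.9082
p-value (one-sided, H₁ greater) = 0.81811
At α=0.1: p ≥ α → fail to reject H₀

reject H₀: no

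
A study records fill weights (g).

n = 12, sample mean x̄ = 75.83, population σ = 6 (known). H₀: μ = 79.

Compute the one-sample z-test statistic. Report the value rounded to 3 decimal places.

test statistic = -1.830

SE = σ/√n = 6/√12 = 1.7321
z = (x̄−μ₀)/SE = (75.83−79)/1.7321 = -1.8302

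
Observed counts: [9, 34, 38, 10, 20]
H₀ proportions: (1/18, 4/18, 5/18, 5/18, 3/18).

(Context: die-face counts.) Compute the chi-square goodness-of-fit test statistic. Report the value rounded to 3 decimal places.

test statistic = 20.697

n = 111; E_i = n·p_i = [6.17, 24.67, 30.83, 30.83, 18.50]
χ² = (9−6.17)²/6.17 + (34−24.67)²/24.67 + (38−30.83)²/30.83 + (10−30.83)²/30.83 + (20−18.50)²/18.50 = 20.6973
df = 4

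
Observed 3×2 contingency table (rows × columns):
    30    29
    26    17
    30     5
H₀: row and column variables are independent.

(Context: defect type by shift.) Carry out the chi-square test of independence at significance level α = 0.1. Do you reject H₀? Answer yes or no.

reject H₀: yes

Row totals [59, 43, 35], col totals [86, 51], n=137
χ² = (30−37.04)²/37.04 + (29−21.96)²/21.96 + (26−26.99)²/26.99 + (17−16.01)²/16.01 + (30−21.97)²/21.97 + (5−13.03)²/13.03 = 11.5714
df = 2
p-value (upper-tail) = 0.00307
At α=0.1: p < α → reject H₀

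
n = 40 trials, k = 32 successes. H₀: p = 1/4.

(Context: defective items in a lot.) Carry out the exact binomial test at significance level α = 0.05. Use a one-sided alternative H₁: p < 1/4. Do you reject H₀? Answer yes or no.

Exact binomial: n=40, k=32, p₀=1/4=0.2500
P(X≤32) from Σ C(n,i)·p₀^i·(1−p₀)^(n−i)
p-value (one-sided, H₁ less) = 1.00000
At α=0.05: p ≥ α → fail to reject H₀

reject H₀: no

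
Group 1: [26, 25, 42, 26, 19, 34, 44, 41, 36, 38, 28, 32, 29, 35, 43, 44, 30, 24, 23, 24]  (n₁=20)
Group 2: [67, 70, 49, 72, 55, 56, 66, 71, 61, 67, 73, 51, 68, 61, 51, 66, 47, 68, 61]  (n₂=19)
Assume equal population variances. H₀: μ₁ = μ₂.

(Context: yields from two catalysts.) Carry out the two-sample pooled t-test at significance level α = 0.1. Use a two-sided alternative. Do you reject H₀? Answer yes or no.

x̄₁=32.150, s₁=7.889, n₁=20
x̄₂=62.105, s₂=8.313, n₂=19
s_p² = [19·7.889² + 18·8.313²]/37 = 65.5767
SE = √(s_p²·(1/20+1/19)) = 2.5943
t = (32.150−62.105)/2.5943 = -11.5467
df = 37
p-value (two-sided) = 0.00000
At α=0.1: p < α → reject H₀

reject H₀: yes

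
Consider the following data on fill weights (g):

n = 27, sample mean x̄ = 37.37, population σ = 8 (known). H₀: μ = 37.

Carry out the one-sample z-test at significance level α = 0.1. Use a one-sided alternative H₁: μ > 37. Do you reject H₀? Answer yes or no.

SE = σ/√n = 8/√27 = 1.5396
z = (x̄−μ₀)/SE = (37.37−37)/1.5396 = 0.2403
p-value (one-sided, H₁ greater) = 0.40504
At α=0.1: p ≥ α → fail to reject H₀

reject H₀: no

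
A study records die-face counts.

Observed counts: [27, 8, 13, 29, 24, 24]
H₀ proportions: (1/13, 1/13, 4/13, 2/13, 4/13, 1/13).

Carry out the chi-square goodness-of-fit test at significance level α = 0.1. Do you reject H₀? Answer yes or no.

n = 125; E_i = n·p_i = [9.62, 9.62, 38.46, 19.23, 38.46, 9.62]
χ² = (27−9.62)²/9.62 + (8−9.62)²/9.62 + (13−38.46)²/38.46 + (29−19.23)²/19.23 + (24−38.46)²/38.46 + (24−9.62)²/9.62 = 80.4780
df = 5
p-value (upper-tail) = 0.00000
At α=0.1: p < α → reject H₀

reject H₀: yes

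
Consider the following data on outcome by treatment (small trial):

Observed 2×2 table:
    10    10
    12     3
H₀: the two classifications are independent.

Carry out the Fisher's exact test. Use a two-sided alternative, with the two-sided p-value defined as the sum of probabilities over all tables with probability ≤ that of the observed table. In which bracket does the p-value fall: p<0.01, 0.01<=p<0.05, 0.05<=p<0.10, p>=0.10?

p-value bracket: 0.05<=p<0.10

Margins: r₁=20, r₂=15, c₁=22, c₂=13, n=35
p_obs = C(20,10)·C(15,12)/C(35,22); sum pmf over tables with pmf ≤ p_obs
p-value (two-sided) = 0.08914
→ bracket: 0.05<=p<0.10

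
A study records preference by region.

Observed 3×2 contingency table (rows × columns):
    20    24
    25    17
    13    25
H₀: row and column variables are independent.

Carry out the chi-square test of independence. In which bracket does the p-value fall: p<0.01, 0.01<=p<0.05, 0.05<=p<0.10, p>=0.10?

p-value bracket: 0.05<=p<0.10

Row totals [44, 42, 38], col totals [58, 66], n=124
χ² = (20−20.58)²/20.58 + (24−23.42)²/23.42 + (25−19.65)²/19.65 + (17−22.35)²/22.35 + (13−17.77)²/17.77 + (25−20.23)²/20.23 = 5.1824
df = 2
p-value (upper-tail) = 0.07493
→ bracket: 0.05<=p<0.10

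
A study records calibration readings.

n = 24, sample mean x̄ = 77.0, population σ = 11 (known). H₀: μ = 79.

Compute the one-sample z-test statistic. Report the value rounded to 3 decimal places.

test statistic = -0.891

SE = σ/√n = 11/√24 = 2.2454
z = (x̄−μ₀)/SE = (77.0−79)/2.2454 = -0.8907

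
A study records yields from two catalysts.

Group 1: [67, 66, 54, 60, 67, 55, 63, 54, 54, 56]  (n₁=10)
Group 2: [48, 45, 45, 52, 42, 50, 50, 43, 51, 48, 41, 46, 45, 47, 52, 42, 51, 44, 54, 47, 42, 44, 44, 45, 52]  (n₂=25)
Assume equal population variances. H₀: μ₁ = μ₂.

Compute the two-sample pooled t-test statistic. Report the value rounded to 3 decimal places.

test statistic = 7.790

x̄₁=59.600, s₁=5.680, n₁=10
x̄₂=46.800, s₂=3.797, n₂=25
s_p² = [9·5.680² + 24·3.797²]/33 = 19.2848
SE = √(s_p²·(1/10+1/25)) = 1.6431
t = (59.600−46.800)/1.6431 = 7.7900
df = 33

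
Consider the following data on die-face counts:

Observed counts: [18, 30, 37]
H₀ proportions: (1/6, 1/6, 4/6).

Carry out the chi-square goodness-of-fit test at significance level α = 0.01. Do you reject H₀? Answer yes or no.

n = 85; E_i = n·p_i = [14.17, 14.17, 56.67]
χ² = (18−14.17)²/14.17 + (30−14.17)²/14.17 + (37−56.67)²/56.67 = 25.5588
df = 2
p-value (upper-tail) = 0.00000
At α=0.01: p < α → reject H₀

reject H₀: yes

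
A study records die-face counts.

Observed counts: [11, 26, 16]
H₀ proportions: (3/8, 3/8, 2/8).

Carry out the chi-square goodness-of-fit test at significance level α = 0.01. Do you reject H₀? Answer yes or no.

n = 53; E_i = n·p_i = [19.88, 19.88, 13.25]
χ² = (11−19.88)²/19.88 + (26−19.88)²/19.88 + (16−13.25)²/13.25 = 6.4214
df = 2
p-value (upper-tail) = 0.04033
At α=0.01: p ≥ α → fail to reject H₀

reject H₀: no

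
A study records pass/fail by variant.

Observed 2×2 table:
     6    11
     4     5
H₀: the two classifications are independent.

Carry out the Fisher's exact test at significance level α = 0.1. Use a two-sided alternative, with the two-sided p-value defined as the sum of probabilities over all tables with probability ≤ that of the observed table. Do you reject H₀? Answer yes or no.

Margins: r₁=17, r₂=9, c₁=10, c₂=16, n=26
p_obs = C(17,6)·C(9,4)/C(26,10); sum pmf over tables with pmf ≤ p_obs
p-value (two-sided) = 0.69245
At α=0.1: p ≥ α → fail to reject H₀

reject H₀: no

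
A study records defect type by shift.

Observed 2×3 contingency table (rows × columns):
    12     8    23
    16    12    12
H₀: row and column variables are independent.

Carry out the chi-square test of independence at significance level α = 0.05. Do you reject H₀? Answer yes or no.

reject H₀: no

Row totals [43, 40], col totals [28, 20, 35], n=83
χ² = (12−14.51)²/14.51 + (8−10.36)²/10.36 + (23−18.13)²/18.13 + (16−13.49)²/13.49 + (12−9.64)²/9.64 + (12−16.87)²/16.87 = 4.7263
df = 2
p-value (upper-tail) = 0.09412
At α=0.05: p ≥ α → fail to reject H₀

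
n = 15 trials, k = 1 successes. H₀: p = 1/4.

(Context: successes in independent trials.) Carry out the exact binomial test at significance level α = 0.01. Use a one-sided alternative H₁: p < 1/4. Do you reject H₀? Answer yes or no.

reject H₀: no

Exact binomial: n=15, k=1, p₀=1/4=0.2500
P(X≤1) from Σ C(n,i)·p₀^i·(1−p₀)^(n−i)
p-value (one-sided, H₁ less) = 0.08018
At α=0.01: p ≥ α → fail to reject H₀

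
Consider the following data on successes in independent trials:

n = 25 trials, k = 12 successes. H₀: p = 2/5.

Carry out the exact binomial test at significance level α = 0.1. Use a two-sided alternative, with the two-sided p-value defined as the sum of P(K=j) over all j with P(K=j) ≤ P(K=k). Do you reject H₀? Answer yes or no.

reject H₀: no

Exact binomial: n=25, k=12, p₀=2/5=0.4000
P(X=j) = C(n,j)·p₀^j·(1−p₀)^(n−j); p = Σ P(X=j) over j with P(X=j) ≤ P(X=12)
p-value (two-sided) = 0.42127
At α=0.1: p ≥ α → fail to reject H₀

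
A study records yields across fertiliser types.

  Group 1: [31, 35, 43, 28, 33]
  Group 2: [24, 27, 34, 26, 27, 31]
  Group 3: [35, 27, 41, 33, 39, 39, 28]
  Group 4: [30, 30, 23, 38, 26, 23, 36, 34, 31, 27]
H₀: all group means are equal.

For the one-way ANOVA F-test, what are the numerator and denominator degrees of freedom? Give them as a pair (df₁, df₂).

degrees of freedom = [3, 24]

k = 4 groups, N = 28 total
df = (k−1, N−k) = (4−1, 28−4) = (3, 24)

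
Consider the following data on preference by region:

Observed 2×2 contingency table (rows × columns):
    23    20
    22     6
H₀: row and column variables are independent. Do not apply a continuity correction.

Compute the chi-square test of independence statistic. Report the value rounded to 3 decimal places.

test statistic = 4.597

Row totals [43, 28], col totals [45, 26], n=71
χ² = (23−27.25)²/27.25 + (20−15.75)²/15.75 + (22−17.75)²/17.75 + (6−10.25)²/10.25 = 4.5968
df = 1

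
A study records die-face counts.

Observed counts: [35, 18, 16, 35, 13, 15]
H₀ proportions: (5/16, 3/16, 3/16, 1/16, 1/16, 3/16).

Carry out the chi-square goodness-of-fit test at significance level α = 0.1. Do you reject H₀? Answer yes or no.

n = 132; E_i = n·p_i = [41.25, 24.75, 24.75, 8.25, 8.25, 24.75]
χ² = (35−41.25)²/41.25 + (18−24.75)²/24.75 + (16−24.75)²/24.75 + (35−8.25)²/8.25 + (13−8.25)²/8.25 + (15−24.75)²/24.75 = 99.1919
df = 5
p-value (upper-tail) = 0.00000
At α=0.1: p < α → reject H₀

reject H₀: yes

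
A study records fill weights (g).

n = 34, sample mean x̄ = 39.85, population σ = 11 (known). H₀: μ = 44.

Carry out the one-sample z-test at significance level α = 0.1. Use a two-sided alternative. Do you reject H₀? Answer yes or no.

reject H₀: yes

SE = σ/√n = 11/√34 = 1.8865
z = (x̄−μ₀)/SE = (39.85−44)/1.8865 = -2.1999
p-value (two-sided) = 0.02782
At α=0.1: p < α → reject H₀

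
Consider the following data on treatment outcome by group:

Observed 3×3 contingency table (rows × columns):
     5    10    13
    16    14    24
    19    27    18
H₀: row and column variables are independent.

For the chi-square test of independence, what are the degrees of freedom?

df = (r−1)(c−1) = (3−1)·(3−1) = 4

degrees of freedom = 4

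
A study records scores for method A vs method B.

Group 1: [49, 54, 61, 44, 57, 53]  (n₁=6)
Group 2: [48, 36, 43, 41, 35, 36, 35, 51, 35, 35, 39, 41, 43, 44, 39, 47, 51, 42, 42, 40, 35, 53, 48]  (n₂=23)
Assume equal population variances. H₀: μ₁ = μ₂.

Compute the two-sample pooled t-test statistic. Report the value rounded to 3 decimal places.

x̄₁=53.000, s₁=5.967, n₁=6
x̄₂=41.696, s₂=5.740, n₂=23
s_p² = [5·5.967² + 22·5.740²]/27 = 33.4396
SE = √(s_p²·(1/6+1/23)) = 2.6509
t = (53.000−41.696)/2.6509 = 4.2644
df = 27

test statistic = 4.264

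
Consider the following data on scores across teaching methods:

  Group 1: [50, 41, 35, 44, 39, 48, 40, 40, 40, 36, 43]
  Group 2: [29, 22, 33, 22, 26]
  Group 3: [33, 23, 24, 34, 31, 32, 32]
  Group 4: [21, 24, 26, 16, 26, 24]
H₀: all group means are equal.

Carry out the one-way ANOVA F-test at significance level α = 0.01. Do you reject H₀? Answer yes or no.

Group means [41.45, 26.40, 29.86, 22.83], grand mean 32.207
SSB = Σnᵢ(x̄ᵢ−x̄)² = 1675.141; SSW = ΣΣ(x−x̄ᵢ)² = 489.618
MSB = 1675.141/3 = 558.3803; MSW = 489.618/25 = 19.5847
F = MSB/MSW = 28.5110
df = (3, 25)
p-value (upper-tail) = 0.00000
At α=0.01: p < α → reject H₀

reject H₀: yes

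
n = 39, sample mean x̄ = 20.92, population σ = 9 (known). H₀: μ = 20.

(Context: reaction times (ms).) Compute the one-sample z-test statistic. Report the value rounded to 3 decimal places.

test statistic = 0.638

SE = σ/√n = 9/√39 = 1.4412
z = (x̄−μ₀)/SE = (20.92−20)/1.4412 = 0.6384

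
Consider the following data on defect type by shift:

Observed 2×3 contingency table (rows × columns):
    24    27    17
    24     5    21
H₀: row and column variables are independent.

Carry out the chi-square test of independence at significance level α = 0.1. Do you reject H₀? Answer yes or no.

Row totals [68, 50], col totals [48, 32, 38], n=118
χ² = (24−27.66)²/27.66 + (27−18.44)²/18.44 + (17−21.90)²/21.90 + (24−20.34)²/20.34 + (5−13.56)²/13.56 + (21−16.10)²/16.10 = 13.1052
df = 2
p-value (upper-tail) = 0.00143
At α=0.1: p < α → reject H₀

reject H₀: yes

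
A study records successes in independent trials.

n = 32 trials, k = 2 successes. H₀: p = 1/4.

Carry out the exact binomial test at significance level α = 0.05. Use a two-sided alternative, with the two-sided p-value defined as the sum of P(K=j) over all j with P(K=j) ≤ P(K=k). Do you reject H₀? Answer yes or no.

reject H₀: yes

Exact binomial: n=32, k=2, p₀=1/4=0.2500
P(X=j) = C(n,j)·p₀^j·(1−p₀)^(n−j); p = Σ P(X=j) over j with P(X=j) ≤ P(X=2)
p-value (two-sided) = 0.01267
At α=0.05: p < α → reject H₀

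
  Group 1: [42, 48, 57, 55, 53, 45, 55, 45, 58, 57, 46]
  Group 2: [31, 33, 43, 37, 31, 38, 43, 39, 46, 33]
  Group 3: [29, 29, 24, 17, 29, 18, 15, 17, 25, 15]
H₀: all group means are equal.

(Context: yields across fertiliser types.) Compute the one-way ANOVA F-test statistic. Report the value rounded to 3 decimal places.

test statistic = 67.388

Group means [51.00, 37.40, 21.80], grand mean 37.194
SSB = Σnᵢ(x̄ᵢ−x̄)² = 4466.839; SSW = ΣΣ(x−x̄ᵢ)² = 928.000
MSB = 4466.839/2 = 2233.4194; MSW = 928.000/28 = 33.1429
F = MSB/MSW = 67.3877
df = (2, 28)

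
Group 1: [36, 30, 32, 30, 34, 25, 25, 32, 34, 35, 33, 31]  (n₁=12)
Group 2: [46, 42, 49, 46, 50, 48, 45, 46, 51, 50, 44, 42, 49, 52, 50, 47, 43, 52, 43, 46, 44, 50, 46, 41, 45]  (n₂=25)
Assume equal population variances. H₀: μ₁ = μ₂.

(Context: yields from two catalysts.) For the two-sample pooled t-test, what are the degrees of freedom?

degrees of freedom = 35

df = n₁ + n₂ − 2 = 12 + 25 − 2 = 35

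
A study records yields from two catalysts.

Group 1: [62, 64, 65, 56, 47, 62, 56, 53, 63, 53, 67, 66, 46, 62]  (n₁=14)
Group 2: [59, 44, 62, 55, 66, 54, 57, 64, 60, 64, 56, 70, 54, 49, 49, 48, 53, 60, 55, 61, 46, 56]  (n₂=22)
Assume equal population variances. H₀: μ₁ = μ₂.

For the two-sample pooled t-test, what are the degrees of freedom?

df = n₁ + n₂ − 2 = 14 + 22 − 2 = 34

degrees of freedom = 34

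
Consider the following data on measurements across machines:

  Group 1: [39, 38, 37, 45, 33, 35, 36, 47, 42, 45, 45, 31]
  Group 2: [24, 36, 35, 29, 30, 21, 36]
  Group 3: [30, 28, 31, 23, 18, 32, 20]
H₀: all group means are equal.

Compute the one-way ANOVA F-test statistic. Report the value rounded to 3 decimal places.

Group means [39.42, 30.14, 26.00], grand mean 33.308
SSB = Σnᵢ(x̄ᵢ−x̄)² = 891.765; SSW = ΣΣ(x−x̄ᵢ)² = 713.774
MSB = 891.765/2 = 445.8823; MSW = 713.774/23 = 31.0336
F = MSB/MSW = 14.3677
df = (2, 23)

test statistic = 14.368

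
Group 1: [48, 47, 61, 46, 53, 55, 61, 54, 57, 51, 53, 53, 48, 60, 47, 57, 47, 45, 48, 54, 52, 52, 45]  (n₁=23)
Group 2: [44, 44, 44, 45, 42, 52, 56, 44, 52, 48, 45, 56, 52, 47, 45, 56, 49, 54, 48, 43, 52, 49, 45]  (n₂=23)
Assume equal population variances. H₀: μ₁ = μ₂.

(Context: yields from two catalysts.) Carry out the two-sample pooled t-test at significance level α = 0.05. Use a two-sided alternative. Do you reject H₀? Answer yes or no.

reject H₀: yes

x̄₁=51.913, s₁=5.017, n₁=23
x̄₂=48.348, s₂=4.539, n₂=23
s_p² = [22·5.017² + 22·4.539²]/44 = 22.8874
SE = √(s_p²·(1/23+1/23)) = 1.4107
t = (51.913−48.348)/1.4107 = 2.5272
df = 44
p-value (two-sided) = 0.01517
At α=0.05: p < α → reject H₀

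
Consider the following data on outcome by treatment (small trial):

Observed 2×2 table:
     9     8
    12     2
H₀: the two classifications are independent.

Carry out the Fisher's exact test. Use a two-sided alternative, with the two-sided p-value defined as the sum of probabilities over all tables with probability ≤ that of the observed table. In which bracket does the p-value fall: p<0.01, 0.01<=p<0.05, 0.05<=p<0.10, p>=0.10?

p-value bracket: 0.05<=p<0.10

Margins: r₁=17, r₂=14, c₁=21, c₂=10, n=31
p_obs = C(17,9)·C(14,12)/C(31,21); sum pmf over tables with pmf ≤ p_obs
p-value (two-sided) = 0.06799
→ bracket: 0.05<=p<0.10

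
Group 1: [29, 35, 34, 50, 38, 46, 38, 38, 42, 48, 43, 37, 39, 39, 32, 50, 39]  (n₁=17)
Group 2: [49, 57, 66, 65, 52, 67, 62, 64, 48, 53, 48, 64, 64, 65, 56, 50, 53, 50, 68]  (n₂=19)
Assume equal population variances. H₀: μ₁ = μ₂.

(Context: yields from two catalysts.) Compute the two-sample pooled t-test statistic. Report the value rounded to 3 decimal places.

test statistic = -8.042

x̄₁=39.824, s₁=6.034, n₁=17
x̄₂=57.947, s₂=7.329, n₂=19
s_p² = [16·6.034² + 18·7.329²]/34 = 45.5711
SE = √(s_p²·(1/17+1/19)) = 2.2537
t = (39.824−57.947)/2.2537 = -8.0418
df = 34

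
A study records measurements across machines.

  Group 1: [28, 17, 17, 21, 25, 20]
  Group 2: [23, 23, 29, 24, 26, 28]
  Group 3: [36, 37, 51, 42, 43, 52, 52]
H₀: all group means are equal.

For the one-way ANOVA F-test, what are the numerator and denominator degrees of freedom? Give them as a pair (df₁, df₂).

k = 3 groups, N = 19 total
df = (k−1, N−k) = (3−1, 19−3) = (2, 16)

degrees of freedom = [2, 16]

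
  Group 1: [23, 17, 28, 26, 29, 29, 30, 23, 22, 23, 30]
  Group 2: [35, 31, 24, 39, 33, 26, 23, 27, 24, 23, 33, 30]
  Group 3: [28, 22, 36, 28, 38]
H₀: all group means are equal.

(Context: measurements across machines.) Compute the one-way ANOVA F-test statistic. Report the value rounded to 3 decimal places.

test statistic = 2.131

Group means [25.45, 29.00, 30.40], grand mean 27.857
SSB = Σnᵢ(x̄ᵢ−x̄)² = 111.501; SSW = ΣΣ(x−x̄ᵢ)² = 653.927
MSB = 111.501/2 = 55.7506; MSW = 653.927/25 = 26.1571
F = MSB/MSW = 2.1314
df = (2, 25)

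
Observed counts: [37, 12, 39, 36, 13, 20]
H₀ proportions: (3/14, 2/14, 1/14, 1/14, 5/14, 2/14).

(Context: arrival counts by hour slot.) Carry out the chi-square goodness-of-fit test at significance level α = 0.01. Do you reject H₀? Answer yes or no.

reject H₀: yes

n = 157; E_i = n·p_i = [33.64, 22.43, 11.21, 11.21, 56.07, 22.43]
χ² = (37−33.64)²/33.64 + (12−22.43)²/22.43 + (39−11.21)²/11.21 + (36−11.21)²/11.21 + (13−56.07)²/56.07 + (20−22.43)²/22.43 = 162.1584
df = 5
p-value (upper-tail) = 0.00000
At α=0.01: p < α → reject H₀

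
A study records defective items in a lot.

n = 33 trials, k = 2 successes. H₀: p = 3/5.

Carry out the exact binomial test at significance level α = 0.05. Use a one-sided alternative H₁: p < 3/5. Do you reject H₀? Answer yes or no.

reject H₀: yes

Exact binomial: n=33, k=2, p₀=3/5=0.6000
P(X≤2) from Σ C(n,i)·p₀^i·(1−p₀)^(n−i)
p-value (one-sided, H₁ less) = 0.00000
At α=0.05: p < α → reject H₀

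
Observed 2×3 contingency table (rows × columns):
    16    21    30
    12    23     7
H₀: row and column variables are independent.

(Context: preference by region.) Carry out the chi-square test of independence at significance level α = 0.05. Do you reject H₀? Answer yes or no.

Row totals [67, 42], col totals [28, 44, 37], n=109
χ² = (16−17.21)²/17.21 + (21−27.05)²/27.05 + (30−22.74)²/22.74 + (12−10.79)²/10.79 + (23−16.95)²/16.95 + (7−14.26)²/14.26 = 9.7380
df = 2
p-value (upper-tail) = 0.00768
At α=0.05: p < α → reject H₀

reject H₀: yes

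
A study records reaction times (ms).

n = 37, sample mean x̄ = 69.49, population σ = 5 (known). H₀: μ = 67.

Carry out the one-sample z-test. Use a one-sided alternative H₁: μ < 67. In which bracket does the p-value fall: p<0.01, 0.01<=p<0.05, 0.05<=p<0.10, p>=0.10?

SE = σ/√n = 5/√37 = 0.8220
z = (x̄−μ₀)/SE = (69.49−67)/0.8220 = 3.0292
p-value (one-sided, H₁ less) = 0.99877
→ bracket: p>=0.10

p-value bracket: p>=0.10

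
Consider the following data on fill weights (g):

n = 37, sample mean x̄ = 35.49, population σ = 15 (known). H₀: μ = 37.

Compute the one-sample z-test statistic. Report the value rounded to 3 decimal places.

test statistic = -0.612

SE = σ/√n = 15/√37 = 2.4660
z = (x̄−μ₀)/SE = (35.49−37)/2.4660 = -0.6123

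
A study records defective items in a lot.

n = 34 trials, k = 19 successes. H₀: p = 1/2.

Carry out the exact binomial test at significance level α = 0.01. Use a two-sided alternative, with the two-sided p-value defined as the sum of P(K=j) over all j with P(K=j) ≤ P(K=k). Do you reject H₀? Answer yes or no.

Exact binomial: n=34, k=19, p₀=1/2=0.5000
P(X=j) = C(n,j)·p₀^j·(1−p₀)^(n−j); p = Σ P(X=j) over j with P(X=j) ≤ P(X=19)
p-value (two-sided) = 0.60759
At α=0.01: p ≥ α → fail to reject H₀

reject H₀: no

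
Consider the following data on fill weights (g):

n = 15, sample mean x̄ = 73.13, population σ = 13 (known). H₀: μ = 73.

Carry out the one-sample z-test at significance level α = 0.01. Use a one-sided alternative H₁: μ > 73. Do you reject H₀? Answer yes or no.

reject H₀: no

SE = σ/√n = 13/√15 = 3.3566
z = (x̄−μ₀)/SE = (73.13−73)/3.3566 = 0.0387
p-value (one-sided, H₁ greater) = 0.48455
At α=0.01: p ≥ α → fail to reject H₀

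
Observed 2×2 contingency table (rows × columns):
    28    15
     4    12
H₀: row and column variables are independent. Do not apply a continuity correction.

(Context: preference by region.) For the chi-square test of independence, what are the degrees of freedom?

df = (r−1)(c−1) = (2−1)·(2−1) = 1

degrees of freedom = 1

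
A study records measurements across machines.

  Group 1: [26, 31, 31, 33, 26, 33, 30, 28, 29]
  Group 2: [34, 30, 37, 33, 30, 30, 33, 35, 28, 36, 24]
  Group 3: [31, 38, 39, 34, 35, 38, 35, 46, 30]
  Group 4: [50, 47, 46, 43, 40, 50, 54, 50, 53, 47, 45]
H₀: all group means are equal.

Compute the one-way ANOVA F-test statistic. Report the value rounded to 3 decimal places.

test statistic = 43.602

Group means [29.67, 31.82, 36.22, 47.73], grand mean 36.700
SSB = Σnᵢ(x̄ᵢ−x̄)² = 2047.026; SSW = ΣΣ(x−x̄ᵢ)² = 563.374
MSB = 2047.026/3 = 682.3421; MSW = 563.374/36 = 15.6493
F = MSB/MSW = 43.6022
df = (3, 36)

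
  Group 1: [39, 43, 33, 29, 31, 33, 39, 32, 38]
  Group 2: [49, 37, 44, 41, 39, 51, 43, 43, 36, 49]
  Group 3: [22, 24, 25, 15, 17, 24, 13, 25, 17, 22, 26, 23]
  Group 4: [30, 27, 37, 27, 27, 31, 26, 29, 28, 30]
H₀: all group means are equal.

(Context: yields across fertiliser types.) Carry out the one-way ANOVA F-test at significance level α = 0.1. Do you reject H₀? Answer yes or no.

reject H₀: yes

Group means [35.22, 43.20, 21.08, 29.20], grand mean 31.561
SSB = Σnᵢ(x̄ᵢ−x̄)² = 2848.425; SSW = ΣΣ(x−x̄ᵢ)² = 719.672
MSB = 2848.425/3 = 949.4751; MSW = 719.672/37 = 19.4506
F = MSB/MSW = 48.8147
df = (3, 37)
p-value (upper-tail) = 0.00000
At α=0.1: p < α → reject H₀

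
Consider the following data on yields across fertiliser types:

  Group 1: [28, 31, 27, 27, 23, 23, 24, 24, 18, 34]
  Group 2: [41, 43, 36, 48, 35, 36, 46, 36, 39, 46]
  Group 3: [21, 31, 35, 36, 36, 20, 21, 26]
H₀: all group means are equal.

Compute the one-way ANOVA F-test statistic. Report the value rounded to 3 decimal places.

Group means [25.90, 40.60, 28.25], grand mean 31.821
SSB = Σnᵢ(x̄ᵢ−x̄)² = 1223.307; SSW = ΣΣ(x−x̄ᵢ)² = 752.800
MSB = 1223.307/2 = 611.6536; MSW = 752.800/25 = 30.1120
F = MSB/MSW = 20.3126
df = (2, 25)

test statistic = 20.313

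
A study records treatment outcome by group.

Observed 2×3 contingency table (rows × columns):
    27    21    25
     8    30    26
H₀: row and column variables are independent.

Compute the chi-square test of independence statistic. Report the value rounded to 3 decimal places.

test statistic = 11.380

Row totals [73, 64], col totals [35, 51, 51], n=137
χ² = (27−18.65)²/18.65 + (21−27.18)²/27.18 + (25−27.18)²/27.18 + (8−16.35)²/16.35 + (30−23.82)²/23.82 + (26−23.82)²/23.82 = 11.3800
df = 2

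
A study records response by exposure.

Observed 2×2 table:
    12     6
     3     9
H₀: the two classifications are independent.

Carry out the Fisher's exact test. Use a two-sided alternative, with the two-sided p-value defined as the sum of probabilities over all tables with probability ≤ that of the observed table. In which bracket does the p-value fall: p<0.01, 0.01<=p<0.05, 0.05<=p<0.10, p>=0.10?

Margins: r₁=18, r₂=12, c₁=15, c₂=15, n=30
p_obs = C(18,12)·C(12,3)/C(30,15); sum pmf over tables with pmf ≤ p_obs
p-value (two-sided) = 0.06043
→ bracket: 0.05<=p<0.10

p-value bracket: 0.05<=p<0.10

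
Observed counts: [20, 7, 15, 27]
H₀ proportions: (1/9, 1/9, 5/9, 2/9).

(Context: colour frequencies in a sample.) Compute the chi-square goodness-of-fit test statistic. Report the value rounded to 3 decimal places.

n = 69; E_i = n·p_i = [7.67, 7.67, 38.33, 15.33]
χ² = (20−7.67)²/7.67 + (7−7.67)²/7.67 + (15−38.33)²/38.33 + (27−15.33)²/15.33 = 42.9783
df = 3

test statistic = 42.978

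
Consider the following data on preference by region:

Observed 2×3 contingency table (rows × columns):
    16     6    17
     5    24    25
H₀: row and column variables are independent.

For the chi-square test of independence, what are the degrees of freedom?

df = (r−1)(c−1) = (2−1)·(3−1) = 2

degrees of freedom = 2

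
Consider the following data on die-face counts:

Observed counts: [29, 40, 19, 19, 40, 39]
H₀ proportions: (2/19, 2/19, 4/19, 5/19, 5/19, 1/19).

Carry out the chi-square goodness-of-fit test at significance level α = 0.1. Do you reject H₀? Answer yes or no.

reject H₀: yes

n = 186; E_i = n·p_i = [19.58, 19.58, 39.16, 48.95, 48.95, 9.79]
χ² = (29−19.58)²/19.58 + (40−19.58)²/19.58 + (19−39.16)²/39.16 + (19−48.95)²/48.95 + (40−48.95)²/48.95 + (39−9.79)²/9.79 = 143.3282
df = 5
p-value (upper-tail) = 0.00000
At α=0.1: p < α → reject H₀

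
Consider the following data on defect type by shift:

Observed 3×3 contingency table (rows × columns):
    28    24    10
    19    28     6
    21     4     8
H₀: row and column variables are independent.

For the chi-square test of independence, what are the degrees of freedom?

degrees of freedom = 4

df = (r−1)(c−1) = (3−1)·(3−1) = 4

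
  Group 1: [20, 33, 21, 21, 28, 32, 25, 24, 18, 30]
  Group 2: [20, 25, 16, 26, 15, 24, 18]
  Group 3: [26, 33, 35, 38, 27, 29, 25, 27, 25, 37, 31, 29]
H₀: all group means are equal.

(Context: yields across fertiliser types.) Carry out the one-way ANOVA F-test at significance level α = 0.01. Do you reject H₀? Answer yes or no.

Group means [25.20, 20.57, 30.17], grand mean 26.138
SSB = Σnᵢ(x̄ᵢ−x̄)² = 420.467; SSW = ΣΣ(x−x̄ᵢ)² = 606.981
MSB = 420.467/2 = 210.2337; MSW = 606.981/26 = 23.3454
F = MSB/MSW = 9.0053
df = (2, 26)
p-value (upper-tail) = 0.00107
At α=0.01: p < α → reject H₀

reject H₀: yes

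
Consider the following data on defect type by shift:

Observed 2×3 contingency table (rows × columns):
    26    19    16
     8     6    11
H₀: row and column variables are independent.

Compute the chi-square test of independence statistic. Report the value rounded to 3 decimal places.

Row totals [61, 25], col totals [34, 25, 27], n=86
χ² = (26−24.12)²/24.12 + (19−17.73)²/17.73 + (16−19.15)²/19.15 + (8−9.88)²/9.88 + (6−7.27)²/7.27 + (11−7.85)²/7.85 = 2.6014
df = 2

test statistic = 2.601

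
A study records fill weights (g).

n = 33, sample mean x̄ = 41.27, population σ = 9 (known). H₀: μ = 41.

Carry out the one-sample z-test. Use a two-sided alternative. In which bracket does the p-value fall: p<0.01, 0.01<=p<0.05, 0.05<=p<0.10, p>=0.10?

SE = σ/√n = 9/√33 = 1.5667
z = (x̄−μ₀)/SE = (41.27−41)/1.5667 = 0.1723
p-value (two-sided) = 0.86317
→ bracket: p>=0.10

p-value bracket: p>=0.10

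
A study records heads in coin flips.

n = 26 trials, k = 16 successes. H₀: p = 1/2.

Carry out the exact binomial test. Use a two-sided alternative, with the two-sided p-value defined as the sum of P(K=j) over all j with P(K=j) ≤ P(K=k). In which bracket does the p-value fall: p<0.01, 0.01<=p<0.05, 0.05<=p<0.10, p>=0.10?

p-value bracket: p>=0.10

Exact binomial: n=26, k=16, p₀=1/2=0.5000
P(X=j) = C(n,j)·p₀^j·(1−p₀)^(n−j); p = Σ P(X=j) over j with P(X=j) ≤ P(X=16)
p-value (two-sided) = 0.32694
→ bracket: p>=0.10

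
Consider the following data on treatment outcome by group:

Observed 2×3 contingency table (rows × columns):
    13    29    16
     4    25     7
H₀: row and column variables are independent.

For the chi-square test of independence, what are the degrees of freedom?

df = (r−1)(c−1) = (2−1)·(3−1) = 2

degrees of freedom = 2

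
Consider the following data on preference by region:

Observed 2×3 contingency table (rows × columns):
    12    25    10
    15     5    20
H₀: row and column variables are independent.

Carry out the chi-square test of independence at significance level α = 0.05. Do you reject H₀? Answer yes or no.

reject H₀: yes

Row totals [47, 40], col totals [27, 30, 30], n=87
χ² = (12−14.59)²/14.59 + (25−16.21)²/16.21 + (10−16.21)²/16.21 + (15−12.41)²/12.41 + (5−13.79)²/13.79 + (20−13.79)²/13.79 = 16.5439
df = 2
p-value (upper-tail) = 0.00026
At α=0.05: p < α → reject H₀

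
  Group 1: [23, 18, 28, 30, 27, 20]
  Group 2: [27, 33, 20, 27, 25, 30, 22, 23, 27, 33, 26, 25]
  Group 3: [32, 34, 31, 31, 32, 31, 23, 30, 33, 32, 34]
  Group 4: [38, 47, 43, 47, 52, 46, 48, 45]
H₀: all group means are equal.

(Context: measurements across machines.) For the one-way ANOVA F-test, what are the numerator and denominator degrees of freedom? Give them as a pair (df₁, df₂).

k = 4 groups, N = 37 total
df = (k−1, N−k) = (4−1, 37−4) = (3, 33)

degrees of freedom = [3, 33]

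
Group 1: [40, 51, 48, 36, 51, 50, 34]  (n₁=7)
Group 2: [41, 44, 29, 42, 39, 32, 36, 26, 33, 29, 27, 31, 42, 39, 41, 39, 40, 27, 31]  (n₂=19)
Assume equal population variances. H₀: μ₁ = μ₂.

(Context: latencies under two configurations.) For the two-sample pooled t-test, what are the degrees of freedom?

degrees of freedom = 24

df = n₁ + n₂ − 2 = 7 + 19 − 2 = 24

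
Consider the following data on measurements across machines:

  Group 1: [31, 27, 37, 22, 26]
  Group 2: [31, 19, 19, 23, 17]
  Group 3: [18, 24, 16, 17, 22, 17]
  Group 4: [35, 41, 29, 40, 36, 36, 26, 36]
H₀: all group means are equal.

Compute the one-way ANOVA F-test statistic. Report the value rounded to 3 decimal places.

test statistic = 14.073

Group means [28.60, 21.80, 19.00, 34.88], grand mean 26.875
SSB = Σnᵢ(x̄ᵢ−x̄)² = 1027.750; SSW = ΣΣ(x−x̄ᵢ)² = 486.875
MSB = 1027.750/3 = 342.5833; MSW = 486.875/20 = 24.3438
F = MSB/MSW = 14.0727
df = (3, 20)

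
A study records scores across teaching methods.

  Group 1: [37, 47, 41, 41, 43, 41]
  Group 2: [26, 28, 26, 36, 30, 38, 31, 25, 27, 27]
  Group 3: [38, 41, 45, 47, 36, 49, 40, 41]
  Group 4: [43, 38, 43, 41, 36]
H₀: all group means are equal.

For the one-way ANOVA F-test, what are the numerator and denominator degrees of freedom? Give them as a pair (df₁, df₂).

k = 4 groups, N = 29 total
df = (k−1, N−k) = (4−1, 29−4) = (3, 25)

degrees of freedom = [3, 25]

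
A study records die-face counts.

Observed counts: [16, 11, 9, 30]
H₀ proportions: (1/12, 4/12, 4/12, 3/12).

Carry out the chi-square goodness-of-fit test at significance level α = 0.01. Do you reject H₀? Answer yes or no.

n = 66; E_i = n·p_i = [5.50, 22.00, 22.00, 16.50]
χ² = (16−5.50)²/5.50 + (11−22.00)²/22.00 + (9−22.00)²/22.00 + (30−16.50)²/16.50 = 44.2727
df = 3
p-value (upper-tail) = 0.00000
At α=0.01: p < α → reject H₀

reject H₀: yes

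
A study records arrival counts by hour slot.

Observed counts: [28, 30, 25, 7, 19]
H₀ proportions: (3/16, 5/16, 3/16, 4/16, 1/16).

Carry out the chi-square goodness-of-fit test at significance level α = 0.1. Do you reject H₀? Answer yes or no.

n = 109; E_i = n·p_i = [20.44, 34.06, 20.44, 27.25, 6.81]
χ² = (28−20.44)²/20.44 + (30−34.06)²/34.06 + (25−20.44)²/20.44 + (7−27.25)²/27.25 + (19−6.81)²/6.81 = 41.1529
df = 4
p-value (upper-tail) = 0.00000
At α=0.1: p < α → reject H₀

reject H₀: yes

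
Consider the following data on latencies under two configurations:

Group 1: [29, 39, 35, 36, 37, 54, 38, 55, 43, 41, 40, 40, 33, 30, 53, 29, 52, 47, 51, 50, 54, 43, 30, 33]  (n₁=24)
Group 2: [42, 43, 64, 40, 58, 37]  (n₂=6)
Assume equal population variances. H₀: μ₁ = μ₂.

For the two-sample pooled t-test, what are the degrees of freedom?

degrees of freedom = 28

df = n₁ + n₂ − 2 = 24 + 6 − 2 = 28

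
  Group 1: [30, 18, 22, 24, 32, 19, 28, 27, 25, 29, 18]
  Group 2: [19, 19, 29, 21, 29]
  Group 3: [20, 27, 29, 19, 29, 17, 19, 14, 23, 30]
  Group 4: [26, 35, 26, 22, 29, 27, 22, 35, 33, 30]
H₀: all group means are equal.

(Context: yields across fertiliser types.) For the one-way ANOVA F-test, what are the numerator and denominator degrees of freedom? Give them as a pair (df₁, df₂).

k = 4 groups, N = 36 total
df = (k−1, N−k) = (4−1, 36−4) = (3, 32)

degrees of freedom = [3, 32]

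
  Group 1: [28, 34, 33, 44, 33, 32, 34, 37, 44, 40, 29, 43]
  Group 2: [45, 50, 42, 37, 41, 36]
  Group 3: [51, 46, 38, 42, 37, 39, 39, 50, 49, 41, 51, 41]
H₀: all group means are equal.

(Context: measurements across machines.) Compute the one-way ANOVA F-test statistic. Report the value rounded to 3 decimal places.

test statistic = 6.400

Group means [35.92, 41.83, 43.67], grand mean 40.200
SSB = Σnᵢ(x̄ᵢ−x̄)² = 380.383; SSW = ΣΣ(x−x̄ᵢ)² = 802.417
MSB = 380.383/2 = 190.1917; MSW = 802.417/27 = 29.7191
F = MSB/MSW = 6.3996
df = (2, 27)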